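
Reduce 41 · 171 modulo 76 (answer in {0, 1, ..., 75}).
Reduce the factors first: 171 ≡ 19 (mod 76), so 41 · 171 ≡ 41 · 19 (mod 76). 41 · 19 = 779. Dividing by 76: 779 = 10·76 + 19. So (41 · 171) mod 76 = 19.

Final answer: 19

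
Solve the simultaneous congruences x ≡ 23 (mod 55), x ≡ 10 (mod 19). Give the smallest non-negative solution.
x ≡ 903 (mod 1045); the representative in [0, 1045) is 903

The moduli 55, 19 are pairwise coprime, so by the CRT there is a unique solution mod 55·19 = 1045.
Solve by successive substitution. Start with x ≡ 23 (mod 55).
  Combine with x ≡ 10 (mod 19): write x = 23 + 55·t and require 23 + 55·t ≡ 10 (mod 19), i.e. 55·t ≡ 10 − 23 ≡ 6 (mod 19). Since 55^(−1) ≡ 9 (mod 19) (55 ≡ 17 (mod 19)), t ≡ 9·6 ≡ 16 (mod 19). So x ≡ 23 + 55·16 = 903 (mod 1045).
Unique solution in [0, 1045): x = 903.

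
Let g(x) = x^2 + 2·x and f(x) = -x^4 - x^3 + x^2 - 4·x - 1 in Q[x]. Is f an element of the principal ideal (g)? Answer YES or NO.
NO

In Q[x] the ideal (g) consists of all multiples of g, so f ∈ (g) iff g | f, i.e. iff the remainder of f on division by g is 0. Divide f by g (g is monic, so eliminate the leading term of the running remainder at each step):
  leading term -x^4: subtract (-x^2)·g(x) = -x^4 - 2·x^3, leaving x^3 + x^2 - 4·x - 1
  leading term x^3: subtract (x)·g(x) = x^3 + 2·x^2, leaving -x^2 - 4·x - 1
  leading term -x^2: subtract (-1)·g(x) = -x^2 - 2·x, leaving -2·x - 1
The remainder r(x) = -2·x - 1 ≠ 0 (and deg r < deg g), so g ∤ f, i.e. f ∉ (g).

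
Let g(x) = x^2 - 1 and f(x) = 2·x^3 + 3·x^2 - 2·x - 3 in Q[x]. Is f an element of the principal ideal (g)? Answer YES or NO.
In Q[x] the ideal (g) consists of all multiples of g, so f ∈ (g) iff g | f, i.e. iff the remainder of f on division by g is 0. Divide f by g (g is monic, so eliminate the leading term of the running remainder at each step):
  leading term 2·x^3: subtract (2·x)·g(x) = 2·x^3 - 2·x, leaving 3·x^2 - 3
  leading term 3·x^2: subtract (3)·g(x) = 3·x^2 - 3, leaving 0
The remainder is 0, so f(x) = g(x) · h(x) with h(x) = 2·x + 3. Hence g | f, i.e. f ∈ (g).

Final answer: YES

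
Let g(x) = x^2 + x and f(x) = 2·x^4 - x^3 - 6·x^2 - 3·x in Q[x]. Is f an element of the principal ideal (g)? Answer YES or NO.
YES

In Q[x] the ideal (g) consists of all multiples of g, so f ∈ (g) iff g | f, i.e. iff the remainder of f on division by g is 0. Divide f by g (g is monic, so eliminate the leading term of the running remainder at each step):
  leading term 2·x^4: subtract (2·x^2)·g(x) = 2·x^4 + 2·x^3, leaving -3·x^3 - 6·x^2 - 3·x
  leading term -3·x^3: subtract (-3·x)·g(x) = -3·x^3 - 3·x^2, leaving -3·x^2 - 3·x
  leading term -3·x^2: subtract (-3)·g(x) = -3·x^2 - 3·x, leaving 0
The remainder is 0, so f(x) = g(x) · h(x) with h(x) = 2·x^2 - 3·x - 3. Hence g | f, i.e. f ∈ (g).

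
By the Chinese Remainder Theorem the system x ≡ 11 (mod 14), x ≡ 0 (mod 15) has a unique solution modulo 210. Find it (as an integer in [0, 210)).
x ≡ 165 (mod 210); the representative in [0, 210) is 165

The moduli 14, 15 are pairwise coprime, so by the CRT there is a unique solution mod 14·15 = 210.
Solve by successive substitution. Start with x ≡ 11 (mod 14).
  Combine with x ≡ 0 (mod 15): write x = 11 + 14·t and require 11 + 14·t ≡ 0 (mod 15), i.e. 14·t ≡ 0 − 11 ≡ 4 (mod 15). Since 14^(−1) ≡ 14 (mod 15), t ≡ 14·4 ≡ 11 (mod 15). So x ≡ 11 + 14·11 = 165 (mod 210).
Unique solution in [0, 210): x = 165.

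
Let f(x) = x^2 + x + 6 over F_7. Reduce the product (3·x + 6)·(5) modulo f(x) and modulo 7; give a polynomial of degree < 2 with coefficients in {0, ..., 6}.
a · b ≡ x + 2 (mod f(x))

Multiply as integer polynomials: a · b = 15·x + 30. Reducing coefficients mod 7: a · b ≡ x + 2. This already has degree < 2, so no reduction by f is needed. Hence a · b ≡ x + 2 in F_7[x]/(f).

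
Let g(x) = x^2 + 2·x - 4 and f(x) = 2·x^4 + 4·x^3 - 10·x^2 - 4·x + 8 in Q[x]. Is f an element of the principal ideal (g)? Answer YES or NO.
YES

In Q[x] the ideal (g) consists of all multiples of g, so f ∈ (g) iff g | f, i.e. iff the remainder of f on division by g is 0. Divide f by g (g is monic, so eliminate the leading term of the running remainder at each step):
  leading term 2·x^4: subtract (2·x^2)·g(x) = 2·x^4 + 4·x^3 - 8·x^2, leaving -2·x^2 - 4·x + 8
  leading term -2·x^2: subtract (-2)·g(x) = -2·x^2 - 4·x + 8, leaving 0
The remainder is 0, so f(x) = g(x) · h(x) with h(x) = 2·x^2 - 2. Hence g | f, i.e. f ∈ (g).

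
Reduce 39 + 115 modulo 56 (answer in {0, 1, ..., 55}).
Reduce the summands first: 115 ≡ 3 (mod 56), so 39 + 115 ≡ 39 + 3 (mod 56). 39 + 3 = 42; 42 = 0·56 + 42, so (39 + 115) mod 56 = 42.

Final answer: 42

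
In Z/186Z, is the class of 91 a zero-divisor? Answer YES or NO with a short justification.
NO

gcd(91, 186) = 1, so 91 is a unit in Z/186Z (it has a multiplicative inverse). A unit cannot be a zero-divisor: if 91·b ≡ 0 then multiplying both sides by 91^(−1) gives b ≡ 0. So 91 is not a zero-divisor.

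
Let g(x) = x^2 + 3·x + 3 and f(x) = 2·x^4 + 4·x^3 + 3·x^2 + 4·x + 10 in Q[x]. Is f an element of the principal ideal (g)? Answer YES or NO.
NO

In Q[x] the ideal (g) consists of all multiples of g, so f ∈ (g) iff g | f, i.e. iff the remainder of f on division by g is 0. Divide f by g (g is monic, so eliminate the leading term of the running remainder at each step):
  leading term 2·x^4: subtract (2·x^2)·g(x) = 2·x^4 + 6·x^3 + 6·x^2, leaving -2·x^3 - 3·x^2 + 4·x + 10
  leading term -2·x^3: subtract (-2·x)·g(x) = -2·x^3 - 6·x^2 - 6·x, leaving 3·x^2 + 10·x + 10
  leading term 3·x^2: subtract (3)·g(x) = 3·x^2 + 9·x + 9, leaving x + 1
The remainder r(x) = x + 1 ≠ 0 (and deg r < deg g), so g ∤ f, i.e. f ∉ (g).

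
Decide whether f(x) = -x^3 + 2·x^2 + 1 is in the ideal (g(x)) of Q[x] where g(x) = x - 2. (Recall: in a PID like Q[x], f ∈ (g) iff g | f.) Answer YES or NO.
In Q[x] the ideal (g) consists of all multiples of g, so f ∈ (g) iff g | f, i.e. iff the remainder of f on division by g is 0. Divide f by g (g is monic, so eliminate the leading term of the running remainder at each step):
  leading term -x^3: subtract (-x^2)·g(x) = -x^3 + 2·x^2, leaving 1
The remainder r(x) = 1 ≠ 0 (and deg r < deg g), so g ∤ f, i.e. f ∉ (g).

Final answer: NO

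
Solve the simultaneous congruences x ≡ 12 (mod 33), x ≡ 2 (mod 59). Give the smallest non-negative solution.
x ≡ 474 (mod 1947); the representative in [0, 1947) is 474

The moduli 33, 59 are pairwise coprime, so by the CRT there is a unique solution mod 33·59 = 1947.
Solve by successive substitution. Start with x ≡ 12 (mod 33).
  Combine with x ≡ 2 (mod 59): write x = 12 + 33·t and require 12 + 33·t ≡ 2 (mod 59), i.e. 33·t ≡ 2 − 12 ≡ 49 (mod 59). Since 33^(−1) ≡ 34 (mod 59), t ≡ 34·49 ≡ 14 (mod 59). So x ≡ 12 + 33·14 = 474 (mod 1947).
Unique solution in [0, 1947): x = 474.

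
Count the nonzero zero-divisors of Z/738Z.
Z/738Z has 497 nonzero zero-divisors

In Z/738Z each nonzero element is either a unit (gcd with 738 is 1) or a zero-divisor (gcd > 1). The number of units is φ(738): factorise 738 = 2 · 3^2 · 41, so φ(738) = (2 − 1) · (3^2 − 3^1) · (41 − 1) = 1 · 6 · 40 = 240. The nonzero elements number 738 − 1 = 737. Hence the nonzero zero-divisors number 737 − 240 = 497.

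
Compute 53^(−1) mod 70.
53^(−1) ≡ 37 (mod 70)

Apply the extended Euclidean algorithm to (70, 53), tracking rows (r, s, t) with s·70 + t·53 = r. Each division r_prev = q·r_cur + r_new produces the new row as (previous row) − q·(current row):
  row A: (70, 1, 0)   [1·70 + 0·53 = 70]
  row B: (53, 0, 1)   [0·70 + 1·53 = 53]
  70 = 1·53 + 17   → row C = row A − 1·row B = (17, 1, −1)   [check: 1·70 − 1·53 = 17]
  53 = 3·17 + 2   → row D = row B − 3·row C = (2, −3, 4)   [check: −3·70 + 4·53 = 2]
  17 = 8·2 + 1   → row E = row C − 8·row D = (1, 25, −33)   [check: 25·70 − 33·53 = 1]
  2 = 2·1 + 0   → remainder 0, stop. gcd = 1 (last nonzero row E).
The gcd is 1, so 53 is invertible mod 70. The last nonzero row gives 25·70 − 33·53 = 1, so t = −33. So 53^(−1) ≡ −33 ≡ 37 (mod 70). Verify: 53 · 37 = 1961 ≡ 1 (mod 70). ✓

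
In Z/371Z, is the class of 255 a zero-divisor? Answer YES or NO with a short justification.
NO

gcd(255, 371) = 1, so 255 is a unit in Z/371Z (it has a multiplicative inverse). A unit cannot be a zero-divisor: if 255·b ≡ 0 then multiplying both sides by 255^(−1) gives b ≡ 0. So 255 is not a zero-divisor.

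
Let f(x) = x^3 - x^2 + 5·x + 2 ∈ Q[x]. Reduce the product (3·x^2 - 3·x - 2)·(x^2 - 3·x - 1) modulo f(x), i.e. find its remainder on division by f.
First multiply in Q[x] without reducing: a · b = 3·x^4 - 12·x^3 + 4·x^2 + 9·x + 2. Now divide by f(x) = x^3 - x^2 + 5·x + 2, eliminating the leading term at each step:
  leading term 3·x^4: subtract (3·x)·f(x) = 3·x^4 - 3·x^3 + 15·x^2 + 6·x, leaving -9·x^3 - 11·x^2 + 3·x + 2
  leading term -9·x^3: subtract (-9)·f(x) = -9·x^3 + 9·x^2 - 45·x - 18, leaving -20·x^2 + 48·x + 20
The degree is now < 3, so this is the remainder. Hence a · b ≡ -20·x^2 + 48·x + 20 in Q[x]/(f).

Final answer: a · b ≡ -20·x^2 + 48·x + 20 (mod f(x))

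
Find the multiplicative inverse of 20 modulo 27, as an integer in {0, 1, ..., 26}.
Apply the extended Euclidean algorithm to (27, 20), tracking rows (r, s, t) with s·27 + t·20 = r. Each division r_prev = q·r_cur + r_new produces the new row as (previous row) − q·(current row):
  row A: (27, 1, 0)   [1·27 + 0·20 = 27]
  row B: (20, 0, 1)   [0·27 + 1·20 = 20]
  27 = 1·20 + 7   → row C = row A − 1·row B = (7, 1, −1)   [check: 1·27 − 1·20 = 7]
  20 = 2·7 + 6   → row D = row B − 2·row C = (6, −2, 3)   [check: −2·27 + 3·20 = 6]
  7 = 1·6 + 1   → row E = row C − 1·row D = (1, 3, −4)   [check: 3·27 − 4·20 = 1]
  6 = 6·1 + 0   → remainder 0, stop. gcd = 1 (last nonzero row E).
The gcd is 1, so 20 is invertible mod 27. The last nonzero row gives 3·27 − 4·20 = 1, so t = −4. So 20^(−1) ≡ −4 ≡ 23 (mod 27). Verify: 20 · 23 = 460 ≡ 1 (mod 27). ✓

Final answer: 20^(−1) ≡ 23 (mod 27)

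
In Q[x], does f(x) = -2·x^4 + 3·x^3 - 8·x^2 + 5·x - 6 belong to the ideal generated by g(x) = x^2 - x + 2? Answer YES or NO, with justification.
In Q[x] the ideal (g) consists of all multiples of g, so f ∈ (g) iff g | f, i.e. iff the remainder of f on division by g is 0. Divide f by g (g is monic, so eliminate the leading term of the running remainder at each step):
  leading term -2·x^4: subtract (-2·x^2)·g(x) = -2·x^4 + 2·x^3 - 4·x^2, leaving x^3 - 4·x^2 + 5·x - 6
  leading term x^3: subtract (x)·g(x) = x^3 - x^2 + 2·x, leaving -3·x^2 + 3·x - 6
  leading term -3·x^2: subtract (-3)·g(x) = -3·x^2 + 3·x - 6, leaving 0
The remainder is 0, so f(x) = g(x) · h(x) with h(x) = -2·x^2 + x - 3. Hence g | f, i.e. f ∈ (g).

Final answer: YES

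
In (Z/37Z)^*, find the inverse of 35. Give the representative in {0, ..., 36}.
Apply the extended Euclidean algorithm to (37, 35), tracking rows (r, s, t) with s·37 + t·35 = r. Each division r_prev = q·r_cur + r_new produces the new row as (previous row) − q·(current row):
  row A: (37, 1, 0)   [1·37 + 0·35 = 37]
  row B: (35, 0, 1)   [0·37 + 1·35 = 35]
  37 = 1·35 + 2   → row C = row A − 1·row B = (2, 1, −1)   [check: 1·37 − 1·35 = 2]
  35 = 17·2 + 1   → row D = row B − 17·row C = (1, −17, 18)   [check: −17·37 + 18·35 = 1]
  2 = 2·1 + 0   → remainder 0, stop. gcd = 1 (last nonzero row D).
The gcd is 1, so 35 is invertible mod 37. The last nonzero row gives −17·37 + 18·35 = 1, so t = 18. So 35^(−1) ≡ 18 (mod 37). Verify: 35 · 18 = 630 ≡ 1 (mod 37). ✓

Final answer: 35^(−1) ≡ 18 (mod 37)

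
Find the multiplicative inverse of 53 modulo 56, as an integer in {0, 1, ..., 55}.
Apply the extended Euclidean algorithm to (56, 53), tracking rows (r, s, t) with s·56 + t·53 = r. Each division r_prev = q·r_cur + r_new produces the new row as (previous row) − q·(current row):
  row A: (56, 1, 0)   [1·56 + 0·53 = 56]
  row B: (53, 0, 1)   [0·56 + 1·53 = 53]
  56 = 1·53 + 3   → row C = row A − 1·row B = (3, 1, −1)   [check: 1·56 − 1·53 = 3]
  53 = 17·3 + 2   → row D = row B − 17·row C = (2, −17, 18)   [check: −17·56 + 18·53 = 2]
  3 = 1·2 + 1   → row E = row C − 1·row D = (1, 18, −19)   [check: 18·56 − 19·53 = 1]
  2 = 2·1 + 0   → remainder 0, stop. gcd = 1 (last nonzero row E).
The gcd is 1, so 53 is invertible mod 56. The last nonzero row gives 18·56 − 19·53 = 1, so t = −19. So 53^(−1) ≡ −19 ≡ 37 (mod 56). Verify: 53 · 37 = 1961 ≡ 1 (mod 56). ✓

Final answer: 53^(−1) ≡ 37 (mod 56)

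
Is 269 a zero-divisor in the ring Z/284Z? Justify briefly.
gcd(269, 284) = 1, so 269 is a unit in Z/284Z (it has a multiplicative inverse). A unit cannot be a zero-divisor: if 269·b ≡ 0 then multiplying both sides by 269^(−1) gives b ≡ 0. So 269 is not a zero-divisor.

Final answer: NO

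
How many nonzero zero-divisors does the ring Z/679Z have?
In Z/679Z each nonzero element is either a unit (gcd with 679 is 1) or a zero-divisor (gcd > 1). The number of units is φ(679): factorise 679 = 7 · 97, so φ(679) = (7 − 1) · (97 − 1) = 6 · 96 = 576. The nonzero elements number 679 − 1 = 678. Hence the nonzero zero-divisors number 678 − 576 = 102.

Final answer: Z/679Z has 102 nonzero zero-divisors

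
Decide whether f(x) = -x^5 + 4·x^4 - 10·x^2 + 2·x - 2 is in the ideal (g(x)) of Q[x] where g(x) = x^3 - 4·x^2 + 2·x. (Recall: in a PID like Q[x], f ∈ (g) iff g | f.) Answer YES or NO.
In Q[x] the ideal (g) consists of all multiples of g, so f ∈ (g) iff g | f, i.e. iff the remainder of f on division by g is 0. Divide f by g (g is monic, so eliminate the leading term of the running remainder at each step):
  leading term -x^5: subtract (-x^2)·g(x) = -x^5 + 4·x^4 - 2·x^3, leaving 2·x^3 - 10·x^2 + 2·x - 2
  leading term 2·x^3: subtract (2)·g(x) = 2·x^3 - 8·x^2 + 4·x, leaving -2·x^2 - 2·x - 2
The remainder r(x) = -2·x^2 - 2·x - 2 ≠ 0 (and deg r < deg g), so g ∤ f, i.e. f ∉ (g).

Final answer: NO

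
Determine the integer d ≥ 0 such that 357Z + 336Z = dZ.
In the PID Z, (a, b) is generated by gcd(a, b). Compute gcd(357, 336) with the extended Euclidean algorithm, tracking rows (r, s, t) with s·357 + t·336 = r:
  row A: (357, 1, 0)   [1·357 + 0·336 = 357]
  row B: (336, 0, 1)   [0·357 + 1·336 = 336]
  357 = 1·336 + 21   → row C = row A − 1·row B = (21, 1, −1)   [check: 1·357 − 1·336 = 21]
  336 = 16·21 + 0   → remainder 0, stop. gcd = 21 (last nonzero row C).
So gcd(357, 336) = 21, with Bézout identity 1·357 − 1·336 = 21. Containment (⊇): the Bézout identity exhibits 21 as an element of (357, 336), giving (21) ⊆ (357, 336). Containment (⊆): since 21 | 357 and 21 | 336 (357 = 21·17, 336 = 21·16), every Z-linear combination of 357 and 336 is divisible by 21, so (357, 336) ⊆ (21). Therefore (357, 336) = (21), d = 21.

Final answer: (357, 336) = (21); d = 21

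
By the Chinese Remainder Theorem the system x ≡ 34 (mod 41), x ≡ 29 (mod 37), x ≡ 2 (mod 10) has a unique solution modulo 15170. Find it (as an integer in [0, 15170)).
x ≡ 362 (mod 15170); the representative in [0, 15170) is 362

The moduli 41, 37, 10 are pairwise coprime, so by the CRT there is a unique solution mod 41·37·10 = 15170.
Solve by successive substitution. Start with x ≡ 34 (mod 41).
  Combine with x ≡ 29 (mod 37): write x = 34 + 41·t and require 34 + 41·t ≡ 29 (mod 37), i.e. 41·t ≡ 29 − 34 ≡ 32 (mod 37). Since 41^(−1) ≡ 28 (mod 37) (41 ≡ 4 (mod 37)), t ≡ 28·32 ≡ 8 (mod 37). So x ≡ 34 + 41·8 = 362 (mod 1517).
  Combine with x ≡ 2 (mod 10): write x = 362 + 1517·t and require 362 + 1517·t ≡ 2 (mod 10), i.e. 1517·t ≡ 2 − 362 ≡ 0 (mod 10). Since 1517^(−1) ≡ 3 (mod 10) (1517 ≡ 7 (mod 10)), t ≡ 3·0 ≡ 0 (mod 10). So x ≡ 362 + 1517·0 = 362 (mod 15170).
Unique solution in [0, 15170): x = 362.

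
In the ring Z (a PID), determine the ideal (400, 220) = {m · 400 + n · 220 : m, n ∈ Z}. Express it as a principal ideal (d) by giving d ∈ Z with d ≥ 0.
(400, 220) = (20); d = 20

In the PID Z, (a, b) is generated by gcd(a, b). Compute gcd(400, 220) with the extended Euclidean algorithm, tracking rows (r, s, t) with s·400 + t·220 = r:
  row A: (400, 1, 0)   [1·400 + 0·220 = 400]
  row B: (220, 0, 1)   [0·400 + 1·220 = 220]
  400 = 1·220 + 180   → row C = row A − 1·row B = (180, 1, −1)   [check: 1·400 − 1·220 = 180]
  220 = 1·180 + 40   → row D = row B − 1·row C = (40, −1, 2)   [check: −1·400 + 2·220 = 40]
  180 = 4·40 + 20   → row E = row C − 4·row D = (20, 5, −9)   [check: 5·400 − 9·220 = 20]
  40 = 2·20 + 0   → remainder 0, stop. gcd = 20 (last nonzero row E).
So gcd(400, 220) = 20, with Bézout identity 5·400 − 9·220 = 20. Containment (⊇): the Bézout identity exhibits 20 as an element of (400, 220), giving (20) ⊆ (400, 220). Containment (⊆): since 20 | 400 and 20 | 220 (400 = 20·20, 220 = 20·11), every Z-linear combination of 400 and 220 is divisible by 20, so (400, 220) ⊆ (20). Therefore (400, 220) = (20), d = 20.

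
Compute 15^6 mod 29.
5

Use repeated squaring. Binary(6) = 110. Walk through the bits of the exponent 6 left-to-right: at each bit after the leading one, square the running value, then multiply by 15 if the bit is 1 (always reducing mod 29):
  bit 1 = 1 (leading): start with 15.
  bit 2 = 1: square 15^2 = 225 ≡ 22; bit is 1, so multiply 22·15 = 330 ≡ 11 (mod 29).
  bit 3 = 0: square 11^2 = 121 ≡ 5 (mod 29).
Final value: 15^6 ≡ 5 (mod 29).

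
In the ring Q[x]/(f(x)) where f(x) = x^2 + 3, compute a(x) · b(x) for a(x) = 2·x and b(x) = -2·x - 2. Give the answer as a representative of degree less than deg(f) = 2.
a · b ≡ 12 - 4·x (mod f(x))

First multiply in Q[x] without reducing: a · b = -4·x^2 - 4·x. Now divide by f(x) = x^2 + 3, eliminating the leading term at each step:
  leading term -4·x^2: subtract (-4)·f(x) = -4·x^2 - 12, leaving 12 - 4·x
The degree is now < 2, so this is the remainder. Hence a · b ≡ 12 - 4·x in Q[x]/(f).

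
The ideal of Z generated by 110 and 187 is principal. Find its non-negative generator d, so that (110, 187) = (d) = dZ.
In the PID Z, (a, b) is generated by gcd(a, b). Compute gcd(187, 110) with the extended Euclidean algorithm, tracking rows (r, s, t) with s·187 + t·110 = r:
  row A: (187, 1, 0)   [1·187 + 0·110 = 187]
  row B: (110, 0, 1)   [0·187 + 1·110 = 110]
  187 = 1·110 + 77   → row C = row A − 1·row B = (77, 1, −1)   [check: 1·187 − 1·110 = 77]
  110 = 1·77 + 33   → row D = row B − 1·row C = (33, −1, 2)   [check: −1·187 + 2·110 = 33]
  77 = 2·33 + 11   → row E = row C − 2·row D = (11, 3, −5)   [check: 3·187 − 5·110 = 11]
  33 = 3·11 + 0   → remainder 0, stop. gcd = 11 (last nonzero row E).
So gcd(110, 187) = 11, with Bézout identity 3·187 − 5·110 = 11. Containment (⊇): the Bézout identity exhibits 11 as an element of (110, 187), giving (11) ⊆ (110, 187). Containment (⊆): since 11 | 110 and 11 | 187 (110 = 11·10, 187 = 11·17), every Z-linear combination of 110 and 187 is divisible by 11, so (110, 187) ⊆ (11). Therefore (110, 187) = (11), d = 11.

Final answer: (110, 187) = (11); d = 11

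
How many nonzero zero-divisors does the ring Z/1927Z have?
In Z/1927Z each nonzero element is either a unit (gcd with 1927 is 1) or a zero-divisor (gcd > 1). The number of units is φ(1927): factorise 1927 = 41 · 47, so φ(1927) = (41 − 1) · (47 − 1) = 40 · 46 = 1840. The nonzero elements number 1927 − 1 = 1926. Hence the nonzero zero-divisors number 1926 − 1840 = 86.

Final answer: Z/1927Z has 86 nonzero zero-divisors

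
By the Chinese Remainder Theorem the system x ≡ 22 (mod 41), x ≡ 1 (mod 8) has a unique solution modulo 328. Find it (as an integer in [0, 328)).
The moduli 41, 8 are pairwise coprime, so by the CRT there is a unique solution mod 41·8 = 328.
Solve by successive substitution. Start with x ≡ 22 (mod 41).
  Combine with x ≡ 1 (mod 8): write x = 22 + 41·t and require 22 + 41·t ≡ 1 (mod 8), i.e. 41·t ≡ 1 − 22 ≡ 3 (mod 8). Since 41^(−1) ≡ 1 (mod 8) (41 ≡ 1 (mod 8)), t ≡ 1·3 ≡ 3 (mod 8). So x ≡ 22 + 41·3 = 145 (mod 328).
Unique solution in [0, 328): x = 145.

Final answer: x ≡ 145 (mod 328); the representative in [0, 328) is 145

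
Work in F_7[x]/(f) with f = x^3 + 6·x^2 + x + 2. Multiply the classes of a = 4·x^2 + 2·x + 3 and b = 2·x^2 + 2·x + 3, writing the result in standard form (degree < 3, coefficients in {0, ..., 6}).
Multiply as integer polynomials: a · b = 8·x^4 + 12·x^3 + 22·x^2 + 12·x + 9. Reducing coefficients mod 7: a · b ≡ x^4 + 5·x^3 + x^2 + 5·x + 2. Now divide by f(x) = x^3 + 6·x^2 + x + 2 in F_7[x], eliminating the leading term at each step:
  leading term x^4: subtract (x)·f(x) = x^4 + 6·x^3 + x^2 + 2·x, leaving 6·x^3 + 3·x + 2 (coefficients mod 7)
  leading term 6·x^3: subtract (6)·f(x) = 6·x^3 + x^2 + 6·x + 5, leaving 6·x^2 + 4·x + 4 (coefficients mod 7)
The degree is now < 3, so this is the remainder. Hence a · b ≡ 6·x^2 + 4·x + 4 in F_7[x]/(f).

Final answer: a · b ≡ 6·x^2 + 4·x + 4 (mod f(x))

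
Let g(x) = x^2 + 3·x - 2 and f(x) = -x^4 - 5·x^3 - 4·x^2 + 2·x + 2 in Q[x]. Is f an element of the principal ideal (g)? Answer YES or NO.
In Q[x] the ideal (g) consists of all multiples of g, so f ∈ (g) iff g | f, i.e. iff the remainder of f on division by g is 0. Divide f by g (g is monic, so eliminate the leading term of the running remainder at each step):
  leading term -x^4: subtract (-x^2)·g(x) = -x^4 - 3·x^3 + 2·x^2, leaving -2·x^3 - 6·x^2 + 2·x + 2
  leading term -2·x^3: subtract (-2·x)·g(x) = -2·x^3 - 6·x^2 + 4·x, leaving 2 - 2·x
The remainder r(x) = 2 - 2·x ≠ 0 (and deg r < deg g), so g ∤ f, i.e. f ∉ (g).

Final answer: NO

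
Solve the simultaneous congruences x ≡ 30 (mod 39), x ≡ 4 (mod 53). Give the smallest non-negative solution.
x ≡ 693 (mod 2067); the representative in [0, 2067) is 693

The moduli 39, 53 are pairwise coprime, so by the CRT there is a unique solution mod 39·53 = 2067.
Solve by successive substitution. Start with x ≡ 30 (mod 39).
  Combine with x ≡ 4 (mod 53): write x = 30 + 39·t and require 30 + 39·t ≡ 4 (mod 53), i.e. 39·t ≡ 4 − 30 ≡ 27 (mod 53). Since 39^(−1) ≡ 34 (mod 53), t ≡ 34·27 ≡ 17 (mod 53). So x ≡ 30 + 39·17 = 693 (mod 2067).
Unique solution in [0, 2067): x = 693.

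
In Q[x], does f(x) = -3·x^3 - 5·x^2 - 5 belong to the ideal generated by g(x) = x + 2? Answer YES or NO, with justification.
NO

In Q[x] the ideal (g) consists of all multiples of g, so f ∈ (g) iff g | f, i.e. iff the remainder of f on division by g is 0. Divide f by g (g is monic, so eliminate the leading term of the running remainder at each step):
  leading term -3·x^3: subtract (-3·x^2)·g(x) = -3·x^3 - 6·x^2, leaving x^2 - 5
  leading term x^2: subtract (x)·g(x) = x^2 + 2·x, leaving -2·x - 5
  leading term -2·x: subtract (-2)·g(x) = -2·x - 4, leaving -1
The remainder r(x) = -1 ≠ 0 (and deg r < deg g), so g ∤ f, i.e. f ∉ (g).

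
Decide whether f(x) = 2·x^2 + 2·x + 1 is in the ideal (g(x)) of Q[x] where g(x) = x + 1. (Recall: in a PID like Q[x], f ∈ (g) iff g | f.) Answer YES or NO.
In Q[x] the ideal (g) consists of all multiples of g, so f ∈ (g) iff g | f, i.e. iff the remainder of f on division by g is 0. Divide f by g (g is monic, so eliminate the leading term of the running remainder at each step):
  leading term 2·x^2: subtract (2·x)·g(x) = 2·x^2 + 2·x, leaving 1
The remainder r(x) = 1 ≠ 0 (and deg r < deg g), so g ∤ f, i.e. f ∉ (g).

Final answer: NO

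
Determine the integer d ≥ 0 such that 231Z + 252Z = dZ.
(231, 252) = (21); d = 21

In the PID Z, (a, b) is generated by gcd(a, b). Compute gcd(252, 231) with the extended Euclidean algorithm, tracking rows (r, s, t) with s·252 + t·231 = r:
  row A: (252, 1, 0)   [1·252 + 0·231 = 252]
  row B: (231, 0, 1)   [0·252 + 1·231 = 231]
  252 = 1·231 + 21   → row C = row A − 1·row B = (21, 1, −1)   [check: 1·252 − 1·231 = 21]
  231 = 11·21 + 0   → remainder 0, stop. gcd = 21 (last nonzero row C).
So gcd(231, 252) = 21, with Bézout identity 1·252 − 1·231 = 21. Containment (⊇): the Bézout identity exhibits 21 as an element of (231, 252), giving (21) ⊆ (231, 252). Containment (⊆): since 21 | 231 and 21 | 252 (231 = 21·11, 252 = 21·12), every Z-linear combination of 231 and 252 is divisible by 21, so (231, 252) ⊆ (21). Therefore (231, 252) = (21), d = 21.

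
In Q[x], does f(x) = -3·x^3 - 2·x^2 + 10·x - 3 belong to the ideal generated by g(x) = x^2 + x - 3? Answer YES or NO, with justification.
YES

In Q[x] the ideal (g) consists of all multiples of g, so f ∈ (g) iff g | f, i.e. iff the remainder of f on division by g is 0. Divide f by g (g is monic, so eliminate the leading term of the running remainder at each step):
  leading term -3·x^3: subtract (-3·x)·g(x) = -3·x^3 - 3·x^2 + 9·x, leaving x^2 + x - 3
  leading term x^2: subtract (1)·g(x) = x^2 + x - 3, leaving 0
The remainder is 0, so f(x) = g(x) · h(x) with h(x) = 1 - 3·x. Hence g | f, i.e. f ∈ (g).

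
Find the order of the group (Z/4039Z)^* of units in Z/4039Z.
|(Z/4039Z)^*| = 3456

(Z/4039Z)^* consists of the classes a with gcd(a, 4039) = 1, so its order is φ(4039). φ is multiplicative, with φ(p^e) = p^e − p^(e−1). Factorise 4039 = 7 · 577. Then
  φ(4039) = (7 − 1) · (577 − 1) = 6 · 576 = 3456.
Thus |(Z/4039Z)^*| = 3456.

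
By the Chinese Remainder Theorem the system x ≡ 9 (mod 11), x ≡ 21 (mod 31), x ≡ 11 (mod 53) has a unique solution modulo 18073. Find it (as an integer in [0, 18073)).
The moduli 11, 31, 53 are pairwise coprime, so by the CRT there is a unique solution mod 11·31·53 = 18073.
Solve by successive substitution. Start with x ≡ 9 (mod 11).
  Combine with x ≡ 21 (mod 31): write x = 9 + 11·t and require 9 + 11·t ≡ 21 (mod 31), i.e. 11·t ≡ 21 − 9 ≡ 12 (mod 31). Since 11^(−1) ≡ 17 (mod 31), t ≡ 17·12 ≡ 18 (mod 31). So x ≡ 9 + 11·18 = 207 (mod 341).
  Combine with x ≡ 11 (mod 53): write x = 207 + 341·t and require 207 + 341·t ≡ 11 (mod 53), i.e. 341·t ≡ 11 − 207 ≡ 16 (mod 53). Since 341^(−1) ≡ 30 (mod 53) (341 ≡ 23 (mod 53)), t ≡ 30·16 ≡ 3 (mod 53). So x ≡ 207 + 341·3 = 1230 (mod 18073).
Unique solution in [0, 18073): x = 1230.

Final answer: x ≡ 1230 (mod 18073); the representative in [0, 18073) is 1230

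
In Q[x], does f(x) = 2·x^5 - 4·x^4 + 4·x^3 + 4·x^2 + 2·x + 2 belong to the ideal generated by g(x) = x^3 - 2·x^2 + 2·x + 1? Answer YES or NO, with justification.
In Q[x] the ideal (g) consists of all multiples of g, so f ∈ (g) iff g | f, i.e. iff the remainder of f on division by g is 0. Divide f by g (g is monic, so eliminate the leading term of the running remainder at each step):
  leading term 2·x^5: subtract (2·x^2)·g(x) = 2·x^5 - 4·x^4 + 4·x^3 + 2·x^2, leaving 2·x^2 + 2·x + 2
The remainder r(x) = 2·x^2 + 2·x + 2 ≠ 0 (and deg r < deg g), so g ∤ f, i.e. f ∉ (g).

Final answer: NO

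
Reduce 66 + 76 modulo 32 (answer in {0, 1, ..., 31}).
14

Reduce the summands first: 66 ≡ 2, 76 ≡ 12 (mod 32), so 66 + 76 ≡ 2 + 12 (mod 32). 2 + 12 = 14; 14 = 0·32 + 14, so (66 + 76) mod 32 = 14.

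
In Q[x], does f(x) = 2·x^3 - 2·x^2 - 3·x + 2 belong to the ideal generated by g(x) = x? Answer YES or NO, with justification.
In Q[x] the ideal (g) consists of all multiples of g, so f ∈ (g) iff g | f, i.e. iff the remainder of f on division by g is 0. Divide f by g (g is monic, so eliminate the leading term of the running remainder at each step):
  leading term 2·x^3: subtract (2·x^2)·g(x) = 2·x^3, leaving -2·x^2 - 3·x + 2
  leading term -2·x^2: subtract (-2·x)·g(x) = -2·x^2, leaving 2 - 3·x
  leading term -3·x: subtract (-3)·g(x) = -3·x, leaving 2
The remainder r(x) = 2 ≠ 0 (and deg r < deg g), so g ∤ f, i.e. f ∉ (g).

Final answer: NO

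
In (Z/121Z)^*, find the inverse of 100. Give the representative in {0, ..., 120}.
100^(−1) ≡ 23 (mod 121)

Apply the extended Euclidean algorithm to (121, 100), tracking rows (r, s, t) with s·121 + t·100 = r. Each division r_prev = q·r_cur + r_new produces the new row as (previous row) − q·(current row):
  row A: (121, 1, 0)   [1·121 + 0·100 = 121]
  row B: (100, 0, 1)   [0·121 + 1·100 = 100]
  121 = 1·100 + 21   → row C = row A − 1·row B = (21, 1, −1)   [check: 1·121 − 1·100 = 21]
  100 = 4·21 + 16   → row D = row B − 4·row C = (16, −4, 5)   [check: −4·121 + 5·100 = 16]
  21 = 1·16 + 5   → row E = row C − 1·row D = (5, 5, −6)   [check: 5·121 − 6·100 = 5]
  16 = 3·5 + 1   → row F = row D − 3·row E = (1, −19, 23)   [check: −19·121 + 23·100 = 1]
  5 = 5·1 + 0   → remainder 0, stop. gcd = 1 (last nonzero row F).
The gcd is 1, so 100 is invertible mod 121. The last nonzero row gives −19·121 + 23·100 = 1, so t = 23. So 100^(−1) ≡ 23 (mod 121). Verify: 100 · 23 = 2300 ≡ 1 (mod 121). ✓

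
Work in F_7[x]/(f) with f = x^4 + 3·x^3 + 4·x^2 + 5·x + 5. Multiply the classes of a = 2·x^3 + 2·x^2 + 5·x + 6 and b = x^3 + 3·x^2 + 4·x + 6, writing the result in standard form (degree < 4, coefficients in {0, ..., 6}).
a · b ≡ x^3 + 3·x^2 + 5·x + 4 (mod f(x))

Multiply as integer polynomials: a · b = 2·x^6 + 8·x^5 + 19·x^4 + 41·x^3 + 50·x^2 + 54·x + 36. Reducing coefficients mod 7: a · b ≡ 2·x^6 + x^5 + 5·x^4 + 6·x^3 + x^2 + 5·x + 1. Now divide by f(x) = x^4 + 3·x^3 + 4·x^2 + 5·x + 5 in F_7[x], eliminating the leading term at each step:
  leading term 2·x^6: subtract (2·x^2)·f(x) = 2·x^6 + 6·x^5 + x^4 + 3·x^3 + 3·x^2, leaving 2·x^5 + 4·x^4 + 3·x^3 + 5·x^2 + 5·x + 1 (coefficients mod 7)
  leading term 2·x^5: subtract (2·x)·f(x) = 2·x^5 + 6·x^4 + x^3 + 3·x^2 + 3·x, leaving 5·x^4 + 2·x^3 + 2·x^2 + 2·x + 1 (coefficients mod 7)
  leading term 5·x^4: subtract (5)·f(x) = 5·x^4 + x^3 + 6·x^2 + 4·x + 4, leaving x^3 + 3·x^2 + 5·x + 4 (coefficients mod 7)
The degree is now < 4, so this is the remainder. Hence a · b ≡ x^3 + 3·x^2 + 5·x + 4 in F_7[x]/(f).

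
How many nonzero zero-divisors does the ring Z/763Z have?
In Z/763Z each nonzero element is either a unit (gcd with 763 is 1) or a zero-divisor (gcd > 1). The number of units is φ(763): factorise 763 = 7 · 109, so φ(763) = (7 − 1) · (109 − 1) = 6 · 108 = 648. The nonzero elements number 763 − 1 = 762. Hence the nonzero zero-divisors number 762 − 648 = 114.

Final answer: Z/763Z has 114 nonzero zero-divisors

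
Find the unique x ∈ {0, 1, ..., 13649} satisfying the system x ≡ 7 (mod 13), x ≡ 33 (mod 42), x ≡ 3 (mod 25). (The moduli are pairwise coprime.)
x ≡ 10953 (mod 13650); the representative in [0, 13650) is 10953

The moduli 13, 42, 25 are pairwise coprime, so by the CRT there is a unique solution mod 13·42·25 = 13650.
Solve by successive substitution. Start with x ≡ 7 (mod 13).
  Combine with x ≡ 33 (mod 42): write x = 7 + 13·t and require 7 + 13·t ≡ 33 (mod 42), i.e. 13·t ≡ 33 − 7 ≡ 26 (mod 42). Since 13^(−1) ≡ 13 (mod 42), t ≡ 13·26 ≡ 2 (mod 42). So x ≡ 7 + 13·2 = 33 (mod 546).
  Combine with x ≡ 3 (mod 25): write x = 33 + 546·t and require 33 + 546·t ≡ 3 (mod 25), i.e. 546·t ≡ 3 − 33 ≡ 20 (mod 25). Since 546^(−1) ≡ 6 (mod 25) (546 ≡ 21 (mod 25)), t ≡ 6·20 ≡ 20 (mod 25). So x ≡ 33 + 546·20 = 10953 (mod 13650).
Unique solution in [0, 13650): x = 10953.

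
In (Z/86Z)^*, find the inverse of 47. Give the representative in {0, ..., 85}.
Apply the extended Euclidean algorithm to (86, 47), tracking rows (r, s, t) with s·86 + t·47 = r. Each division r_prev = q·r_cur + r_new produces the new row as (previous row) − q·(current row):
  row A: (86, 1, 0)   [1·86 + 0·47 = 86]
  row B: (47, 0, 1)   [0·86 + 1·47 = 47]
  86 = 1·47 + 39   → row C = row A − 1·row B = (39, 1, −1)   [check: 1·86 − 1·47 = 39]
  47 = 1·39 + 8   → row D = row B − 1·row C = (8, −1, 2)   [check: −1·86 + 2·47 = 8]
  39 = 4·8 + 7   → row E = row C − 4·row D = (7, 5, −9)   [check: 5·86 − 9·47 = 7]
  8 = 1·7 + 1   → row F = row D − 1·row E = (1, −6, 11)   [check: −6·86 + 11·47 = 1]
  7 = 7·1 + 0   → remainder 0, stop. gcd = 1 (last nonzero row F).
The gcd is 1, so 47 is invertible mod 86. The last nonzero row gives −6·86 + 11·47 = 1, so t = 11. So 47^(−1) ≡ 11 (mod 86). Verify: 47 · 11 = 517 ≡ 1 (mod 86). ✓

Final answer: 47^(−1) ≡ 11 (mod 86)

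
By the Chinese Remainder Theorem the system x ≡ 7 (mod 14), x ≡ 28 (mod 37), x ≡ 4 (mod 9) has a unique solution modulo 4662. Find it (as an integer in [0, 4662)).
x ≡ 805 (mod 4662); the representative in [0, 4662) is 805

The moduli 14, 37, 9 are pairwise coprime, so by the CRT there is a unique solution mod 14·37·9 = 4662.
Solve by successive substitution. Start with x ≡ 7 (mod 14).
  Combine with x ≡ 28 (mod 37): write x = 7 + 14·t and require 7 + 14·t ≡ 28 (mod 37), i.e. 14·t ≡ 28 − 7 ≡ 21 (mod 37). Since 14^(−1) ≡ 8 (mod 37), t ≡ 8·21 ≡ 20 (mod 37). So x ≡ 7 + 14·20 = 287 (mod 518).
  Combine with x ≡ 4 (mod 9): write x = 287 + 518·t and require 287 + 518·t ≡ 4 (mod 9), i.e. 518·t ≡ 4 − 287 ≡ 5 (mod 9). Since 518^(−1) ≡ 2 (mod 9) (518 ≡ 5 (mod 9)), t ≡ 2·5 ≡ 1 (mod 9). So x ≡ 287 + 518·1 = 805 (mod 4662).
Unique solution in [0, 4662): x = 805.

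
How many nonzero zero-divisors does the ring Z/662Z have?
In Z/662Z each nonzero element is either a unit (gcd with 662 is 1) or a zero-divisor (gcd > 1). The number of units is φ(662): factorise 662 = 2 · 331, so φ(662) = (2 − 1) · (331 − 1) = 1 · 330 = 330. The nonzero elements number 662 − 1 = 661. Hence the nonzero zero-divisors number 661 − 330 = 331.

Final answer: Z/662Z has 331 nonzero zero-divisors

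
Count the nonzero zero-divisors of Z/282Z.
In Z/282Z each nonzero element is either a unit (gcd with 282 is 1) or a zero-divisor (gcd > 1). The number of units is φ(282): factorise 282 = 2 · 3 · 47, so φ(282) = (2 − 1) · (3 − 1) · (47 − 1) = 1 · 2 · 46 = 92. The nonzero elements number 282 − 1 = 281. Hence the nonzero zero-divisors number 281 − 92 = 189.

Final answer: Z/282Z has 189 nonzero zero-divisors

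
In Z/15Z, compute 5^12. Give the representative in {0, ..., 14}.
10

Use repeated squaring. Binary(12) = 1100. Walk through the bits of the exponent 12 left-to-right: at each bit after the leading one, square the running value, then multiply by 5 if the bit is 1 (always reducing mod 15):
  bit 1 = 1 (leading): start with 5.
  bit 2 = 1: square 5^2 = 25 ≡ 10; bit is 1, so multiply 10·5 = 50 ≡ 5 (mod 15).
  bit 3 = 0: square 5^2 = 25 ≡ 10 (mod 15).
  bit 4 = 0: square 10^2 = 100 ≡ 10 (mod 15).
Final value: 5^12 ≡ 10 (mod 15).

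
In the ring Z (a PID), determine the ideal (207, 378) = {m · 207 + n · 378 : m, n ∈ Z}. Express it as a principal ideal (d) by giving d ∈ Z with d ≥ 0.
(207, 378) = (9); d = 9

In the PID Z, (a, b) is generated by gcd(a, b). Compute gcd(378, 207) with the extended Euclidean algorithm, tracking rows (r, s, t) with s·378 + t·207 = r:
  row A: (378, 1, 0)   [1·378 + 0·207 = 378]
  row B: (207, 0, 1)   [0·378 + 1·207 = 207]
  378 = 1·207 + 171   → row C = row A − 1·row B = (171, 1, −1)   [check: 1·378 − 1·207 = 171]
  207 = 1·171 + 36   → row D = row B − 1·row C = (36, −1, 2)   [check: −1·378 + 2·207 = 36]
  171 = 4·36 + 27   → row E = row C − 4·row D = (27, 5, −9)   [check: 5·378 − 9·207 = 27]
  36 = 1·27 + 9   → row F = row D − 1·row E = (9, −6, 11)   [check: −6·378 + 11·207 = 9]
  27 = 3·9 + 0   → remainder 0, stop. gcd = 9 (last nonzero row F).
So gcd(207, 378) = 9, with Bézout identity −6·378 + 11·207 = 9. Containment (⊇): the Bézout identity exhibits 9 as an element of (207, 378), giving (9) ⊆ (207, 378). Containment (⊆): since 9 | 207 and 9 | 378 (207 = 9·23, 378 = 9·42), every Z-linear combination of 207 and 378 is divisible by 9, so (207, 378) ⊆ (9). Therefore (207, 378) = (9), d = 9.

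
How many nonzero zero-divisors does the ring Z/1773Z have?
In Z/1773Z each nonzero element is either a unit (gcd with 1773 is 1) or a zero-divisor (gcd > 1). The number of units is φ(1773): factorise 1773 = 3^2 · 197, so φ(1773) = (3^2 − 3^1) · (197 − 1) = 6 · 196 = 1176. The nonzero elements number 1773 − 1 = 1772. Hence the nonzero zero-divisors number 1772 − 1176 = 596.

Final answer: Z/1773Z has 596 nonzero zero-divisors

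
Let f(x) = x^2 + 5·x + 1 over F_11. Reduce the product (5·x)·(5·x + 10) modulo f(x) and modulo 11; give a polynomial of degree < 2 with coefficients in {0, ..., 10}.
a · b ≡ 2·x + 8 (mod f(x))

Multiply as integer polynomials: a · b = 25·x^2 + 50·x. Reducing coefficients mod 11: a · b ≡ 3·x^2 + 6·x. Now divide by f(x) = x^2 + 5·x + 1 in F_11[x], eliminating the leading term at each step:
  leading term 3·x^2: subtract (3)·f(x) = 3·x^2 + 4·x + 3, leaving 2·x + 8 (coefficients mod 11)
The degree is now < 2, so this is the remainder. Hence a · b ≡ 2·x + 8 in F_11[x]/(f).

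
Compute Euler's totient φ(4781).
φ(4781) = 4092

φ is multiplicative, with φ(p^e) = p^e − p^(e−1). Factorise 4781 = 7 · 683. Then
  φ(4781) = (7 − 1) · (683 − 1) = 6 · 682 = 4092.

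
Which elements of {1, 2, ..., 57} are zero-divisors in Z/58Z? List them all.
An element a ∈ Z/58Z (with a ≠ 0) is a zero-divisor iff gcd(a, 58) > 1 (because a is a unit precisely when gcd(a, n) = 1, and in Z/nZ every nonzero, non-unit element is a zero-divisor). Scan a = 1, ..., 57 and keep those with gcd(a, 58) > 1:
  gcd(2, 58) = 2, gcd(4, 58) = 2, gcd(6, 58) = 2, gcd(8, 58) = 2, gcd(10, 58) = 2, gcd(12, 58) = 2, gcd(14, 58) = 2, gcd(16, 58) = 2, gcd(18, 58) = 2, gcd(20, 58) = 2, gcd(22, 58) = 2, gcd(24, 58) = 2, gcd(26, 58) = 2, gcd(28, 58) = 2, gcd(29, 58) = 29, gcd(30, 58) = 2, gcd(32, 58) = 2, gcd(34, 58) = 2, gcd(36, 58) = 2, gcd(38, 58) = 2, gcd(40, 58) = 2, gcd(42, 58) = 2, gcd(44, 58) = 2, gcd(46, 58) = 2, gcd(48, 58) = 2, gcd(50, 58) = 2, gcd(52, 58) = 2, gcd(54, 58) = 2, gcd(56, 58) = 2.
All other a ∈ {1, ..., 57} have gcd(a, 58) = 1 and are units. So the nonzero zero-divisors are exactly the 29 values of a appearing in this scan.

Final answer: nonzero zero-divisors of Z/58Z = {2, 4, 6, 8, 10, 12, 14, 16, 18, 20, 22, 24, 26, 28, 29, 30, 32, 34, 36, 38, 40, 42, 44, 46, 48, 50, 52, 54, 56}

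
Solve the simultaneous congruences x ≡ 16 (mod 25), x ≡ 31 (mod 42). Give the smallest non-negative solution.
The moduli 25, 42 are pairwise coprime, so by the CRT there is a unique solution mod 25·42 = 1050.
Solve by successive substitution. Start with x ≡ 16 (mod 25).
  Combine with x ≡ 31 (mod 42): write x = 16 + 25·t and require 16 + 25·t ≡ 31 (mod 42), i.e. 25·t ≡ 31 − 16 ≡ 15 (mod 42). Since 25^(−1) ≡ 37 (mod 42), t ≡ 37·15 ≡ 9 (mod 42). So x ≡ 16 + 25·9 = 241 (mod 1050).
Unique solution in [0, 1050): x = 241.

Final answer: x ≡ 241 (mod 1050); the representative in [0, 1050) is 241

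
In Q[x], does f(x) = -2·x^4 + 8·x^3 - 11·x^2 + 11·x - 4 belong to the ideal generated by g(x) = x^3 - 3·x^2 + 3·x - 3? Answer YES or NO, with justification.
In Q[x] the ideal (g) consists of all multiples of g, so f ∈ (g) iff g | f, i.e. iff the remainder of f on division by g is 0. Divide f by g (g is monic, so eliminate the leading term of the running remainder at each step):
  leading term -2·x^4: subtract (-2·x)·g(x) = -2·x^4 + 6·x^3 - 6·x^2 + 6·x, leaving 2·x^3 - 5·x^2 + 5·x - 4
  leading term 2·x^3: subtract (2)·g(x) = 2·x^3 - 6·x^2 + 6·x - 6, leaving x^2 - x + 2
The remainder r(x) = x^2 - x + 2 ≠ 0 (and deg r < deg g), so g ∤ f, i.e. f ∉ (g).

Final answer: NO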